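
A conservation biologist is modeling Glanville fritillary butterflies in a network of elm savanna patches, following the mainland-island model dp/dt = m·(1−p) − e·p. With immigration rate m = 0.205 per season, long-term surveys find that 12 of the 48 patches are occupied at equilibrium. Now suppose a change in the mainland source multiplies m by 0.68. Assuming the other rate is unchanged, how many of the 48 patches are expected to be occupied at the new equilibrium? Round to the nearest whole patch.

9

Observed p* = 12/48 = 0.25000.
Balance m(1−p*) = e·p* gives e = m(1−p*)/p* = 0.205×0.75000/0.25000 = 0.61500.
New p* = m/(m+e) = 0.13940/(0.13940+0.61500) = 0.18478.
Expected occupied = 48 × 0.18478 = 8.87 ≈ 9.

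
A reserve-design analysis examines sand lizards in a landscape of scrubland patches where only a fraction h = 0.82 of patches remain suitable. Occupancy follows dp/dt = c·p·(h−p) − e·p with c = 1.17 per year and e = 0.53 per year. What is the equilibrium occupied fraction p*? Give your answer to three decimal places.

Setting dp/dt = 0 and dividing by p* gives c·(h−p*) = e.
So p* = h − e/c = 0.82 − 0.53/1.17 = 0.82 − 0.4530 = 0.3670.

0.367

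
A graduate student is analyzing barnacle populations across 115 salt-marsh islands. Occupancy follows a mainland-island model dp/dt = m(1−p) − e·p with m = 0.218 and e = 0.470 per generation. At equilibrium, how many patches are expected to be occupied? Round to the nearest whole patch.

36

p* = m/(m+e) = 0.218/0.6880 = 0.3169.
Expected occupied patches = N × p* = 115 × 0.3169 = 36.44 ≈ 36.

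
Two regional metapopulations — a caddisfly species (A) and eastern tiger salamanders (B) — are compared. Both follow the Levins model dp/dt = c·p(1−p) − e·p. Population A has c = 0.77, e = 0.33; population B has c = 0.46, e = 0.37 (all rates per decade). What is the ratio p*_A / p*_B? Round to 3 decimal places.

A: p*_A = 1 − 0.33/0.77 = 0.5714.
B: p*_B = 1 − 0.37/0.46 = 0.1957.
p*_A / p*_B = 0.5714/0.1957 = 2.9206.

2.921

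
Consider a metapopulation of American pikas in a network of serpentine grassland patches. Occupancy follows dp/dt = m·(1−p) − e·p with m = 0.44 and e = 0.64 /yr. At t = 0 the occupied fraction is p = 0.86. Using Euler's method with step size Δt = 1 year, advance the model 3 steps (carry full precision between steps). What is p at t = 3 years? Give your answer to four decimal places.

Update rule: p ← p + [m·(1−p) − e·p]·Δt with Δt = 1.
  1  |  dp/dt·Δt = -0.488800  |  p_1 = 0.371200
  2  |  dp/dt·Δt = +0.039104  |  p_2 = 0.410304
  3  |  dp/dt·Δt = -0.003128  |  p_3 = 0.407176

0.4072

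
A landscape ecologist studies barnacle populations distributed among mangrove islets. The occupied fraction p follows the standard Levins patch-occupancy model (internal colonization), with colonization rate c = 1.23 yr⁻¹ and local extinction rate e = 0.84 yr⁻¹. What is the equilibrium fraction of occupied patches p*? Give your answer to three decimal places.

0.317

Setting dp/dt = 0 and dividing through by p* gives c·(1−p*) = e.
So p* = 1 − e/c = 1 − 0.84/1.23 = 1 − 0.6829 = 0.3171.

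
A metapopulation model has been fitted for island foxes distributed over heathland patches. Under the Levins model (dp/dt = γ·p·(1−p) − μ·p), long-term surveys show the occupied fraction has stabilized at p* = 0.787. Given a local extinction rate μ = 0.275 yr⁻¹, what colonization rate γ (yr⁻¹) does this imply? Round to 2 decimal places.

At equilibrium γ(1−p*) = μ, so γ = μ/(1−p*).
γ = 0.275/(1 − 0.787) = 0.275/0.2130 = 1.2911.

1.29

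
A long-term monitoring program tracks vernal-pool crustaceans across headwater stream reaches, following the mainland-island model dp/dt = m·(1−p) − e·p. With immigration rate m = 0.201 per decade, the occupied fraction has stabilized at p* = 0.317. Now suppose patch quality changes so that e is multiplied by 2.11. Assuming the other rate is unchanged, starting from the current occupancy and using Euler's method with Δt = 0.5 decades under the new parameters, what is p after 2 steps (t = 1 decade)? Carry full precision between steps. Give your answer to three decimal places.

0.207

Balance m(1−p*) = e·p* gives e = m(1−p*)/p* = 0.201×0.68300/0.31700 = 0.43307.
Starting from p₀ = 0.31700; update p ← p + (dp/dt)·Δt with the new parameters.
  1  |  dp/dt·Δt = -0.076192  |  p_1 = 0.240808
  2  |  dp/dt·Δt = -0.033724  |  p_2 = 0.207084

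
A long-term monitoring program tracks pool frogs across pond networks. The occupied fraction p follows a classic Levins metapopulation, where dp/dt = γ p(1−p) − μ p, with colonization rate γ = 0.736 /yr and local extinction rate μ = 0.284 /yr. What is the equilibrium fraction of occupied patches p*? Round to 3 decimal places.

At equilibrium, colonization balances extinction: γ·p*·(1−p*) = μ·p*.
So p* = 1 − μ/γ = 1 − 0.284/0.736 = 1 − 0.3859 = 0.6141.

0.614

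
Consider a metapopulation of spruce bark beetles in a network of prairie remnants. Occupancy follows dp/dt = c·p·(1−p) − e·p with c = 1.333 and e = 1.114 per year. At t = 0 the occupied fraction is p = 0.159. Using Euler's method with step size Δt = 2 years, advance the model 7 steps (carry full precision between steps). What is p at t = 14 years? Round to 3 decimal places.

0.164

Update rule: p ← p + [c·p·(1−p) − e·p]·Δt with Δt = 2.
t = 2: p = 0.15900 + (+0.00224) = 0.16124
t = 4: p = 0.16124 + (+0.00131) = 0.16255
t = 6: p = 0.16255 + (+0.00075) = 0.16331
t = 8: p = 0.16331 + (+0.00043) = 0.16374
t = 10: p = 0.16374 + (+0.00024) = 0.16398
t = 12: p = 0.16398 + (+0.00014) = 0.16411
t = 14: p = 0.16411 + (+0.00008) = 0.16419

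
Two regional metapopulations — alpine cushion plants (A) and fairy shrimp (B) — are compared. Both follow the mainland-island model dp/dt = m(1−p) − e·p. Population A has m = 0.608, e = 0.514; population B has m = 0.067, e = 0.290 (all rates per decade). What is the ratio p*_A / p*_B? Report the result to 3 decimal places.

A: p*_A = m/(m+e) = 0.608/1.1220 = 0.5419.
B: p*_B = 0.067/0.3570 = 0.1877.
p*_A / p*_B = 0.5419/0.1877 = 2.8874.

2.887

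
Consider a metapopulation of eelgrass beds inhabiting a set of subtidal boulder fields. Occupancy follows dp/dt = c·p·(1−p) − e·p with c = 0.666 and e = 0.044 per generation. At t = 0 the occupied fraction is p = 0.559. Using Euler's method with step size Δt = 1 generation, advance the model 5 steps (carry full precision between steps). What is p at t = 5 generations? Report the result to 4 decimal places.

Update rule: p ← p + [c·p·(1−p) − e·p]·Δt with Δt = 1.
t = 1: p = 0.55900 + (+0.13959) = 0.69859
t = 2: p = 0.69859 + (+0.10950) = 0.80808
t = 3: p = 0.80808 + (+0.06773) = 0.87581
t = 4: p = 0.87581 + (+0.03390) = 0.90971
t = 5: p = 0.90971 + (+0.01467) = 0.92439

0.9244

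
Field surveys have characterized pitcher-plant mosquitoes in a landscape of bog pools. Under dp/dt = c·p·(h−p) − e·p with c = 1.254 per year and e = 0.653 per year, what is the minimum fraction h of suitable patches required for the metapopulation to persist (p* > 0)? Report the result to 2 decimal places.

0.52

p* = h − e/c is positive only when h > e/c.
h_min = e/c = 0.653/1.254 = 0.5207.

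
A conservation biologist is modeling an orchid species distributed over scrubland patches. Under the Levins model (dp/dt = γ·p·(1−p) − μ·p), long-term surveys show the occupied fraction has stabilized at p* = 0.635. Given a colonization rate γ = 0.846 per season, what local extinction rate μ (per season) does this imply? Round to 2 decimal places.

At equilibrium γ(1−p*) = μ.
μ = 0.846 × (1 − 0.635) = 0.846 × 0.3650 = 0.3088.

0.31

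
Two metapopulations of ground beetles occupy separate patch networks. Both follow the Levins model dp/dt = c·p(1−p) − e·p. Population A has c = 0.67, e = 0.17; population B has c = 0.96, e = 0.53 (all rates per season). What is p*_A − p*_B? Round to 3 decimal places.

A: p*_A = 1 − 0.17/0.67 = 0.7463.
B: p*_B = 1 − 0.53/0.96 = 0.4479.
p*_A − p*_B = 0.7463 − 0.4479 = 0.2984.

0.298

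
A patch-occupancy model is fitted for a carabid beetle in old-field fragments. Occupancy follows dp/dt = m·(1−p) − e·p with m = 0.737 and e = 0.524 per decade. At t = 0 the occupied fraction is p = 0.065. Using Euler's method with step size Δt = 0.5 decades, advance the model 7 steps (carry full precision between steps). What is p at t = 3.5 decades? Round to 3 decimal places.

Update rule: p ← p + [m·(1−p) − e·p]·Δt with Δt = 0.5.
  1  |  dp/dt·Δt = +0.327518  |  p_1 = 0.392518
  2  |  dp/dt·Δt = +0.121018  |  p_2 = 0.513535
  3  |  dp/dt·Δt = +0.044716  |  p_3 = 0.558251
  4  |  dp/dt·Δt = +0.016523  |  p_4 = 0.574774
  5  |  dp/dt·Δt = +0.006105  |  p_5 = 0.580879
  6  |  dp/dt·Δt = +0.002256  |  p_6 = 0.583135
  7  |  dp/dt·Δt = +0.000834  |  p_7 = 0.583968

0.584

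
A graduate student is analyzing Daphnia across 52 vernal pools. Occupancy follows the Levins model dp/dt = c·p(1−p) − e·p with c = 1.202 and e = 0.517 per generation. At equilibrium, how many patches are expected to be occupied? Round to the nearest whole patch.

30

p* = 1 − e/c = 1 − 0.517/1.202 = 0.5699.
Expected occupied patches = N × p* = 52 × 0.5699 = 29.63 ≈ 30.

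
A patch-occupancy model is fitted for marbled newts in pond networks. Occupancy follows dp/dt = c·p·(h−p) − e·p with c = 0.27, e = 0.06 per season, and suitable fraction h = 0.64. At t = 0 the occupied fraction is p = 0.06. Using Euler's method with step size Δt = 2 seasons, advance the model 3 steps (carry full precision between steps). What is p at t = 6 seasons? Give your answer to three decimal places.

0.100

Update rule: p ← p + [c·p·(h−p) − e·p]·Δt with Δt = 2.
p: 0.06000 → 0.07159  (Δp = +0.01159)
p: 0.07159 → 0.08498  (Δp = +0.01338)
p: 0.08498 → 0.10025  (Δp = +0.01527)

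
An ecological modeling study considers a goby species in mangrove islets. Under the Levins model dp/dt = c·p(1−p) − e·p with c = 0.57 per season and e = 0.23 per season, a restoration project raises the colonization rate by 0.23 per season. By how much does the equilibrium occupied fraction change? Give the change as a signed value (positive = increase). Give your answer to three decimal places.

0.116

Before: p* = 1 − 0.23/0.57 = 0.5965.
After the change, c = 0.8, e = 0.23, so p* = 1 − 0.23/0.8 = 0.7125.
Δp* = 0.7125 − 0.5965 = +0.1160.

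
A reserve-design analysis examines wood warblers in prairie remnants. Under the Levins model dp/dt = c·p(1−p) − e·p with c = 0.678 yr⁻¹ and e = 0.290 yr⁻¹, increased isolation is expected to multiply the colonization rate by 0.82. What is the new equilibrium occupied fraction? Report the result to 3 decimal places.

0.478

Before: p* = 1 − 0.290/0.678 = 0.5723.
After the change, c = 0.55596, e = 0.29, so p* = 1 − 0.29/0.55596 = 0.4784.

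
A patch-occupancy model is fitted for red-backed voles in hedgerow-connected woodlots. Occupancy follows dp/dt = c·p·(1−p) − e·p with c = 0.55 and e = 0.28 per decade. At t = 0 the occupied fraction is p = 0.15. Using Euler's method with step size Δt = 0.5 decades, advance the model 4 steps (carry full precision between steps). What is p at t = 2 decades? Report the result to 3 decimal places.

Update rule: p ← p + [c·p·(1−p) − e·p]·Δt with Δt = 0.5.
p: 0.15000 → 0.16406  (Δp = +0.01406)
p: 0.16406 → 0.17881  (Δp = +0.01475)
p: 0.17881 → 0.19416  (Δp = +0.01535)
p: 0.19416 → 0.21000  (Δp = +0.01584)

0.210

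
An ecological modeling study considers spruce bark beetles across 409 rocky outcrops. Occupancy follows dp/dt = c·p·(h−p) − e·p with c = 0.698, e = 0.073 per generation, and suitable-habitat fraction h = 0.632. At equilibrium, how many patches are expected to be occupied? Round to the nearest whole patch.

p* = h − e/c = 0.632 − 0.1046 = 0.5274.
Expected occupied patches = N × p* = 409 × 0.5274 = 215.71 ≈ 216.

216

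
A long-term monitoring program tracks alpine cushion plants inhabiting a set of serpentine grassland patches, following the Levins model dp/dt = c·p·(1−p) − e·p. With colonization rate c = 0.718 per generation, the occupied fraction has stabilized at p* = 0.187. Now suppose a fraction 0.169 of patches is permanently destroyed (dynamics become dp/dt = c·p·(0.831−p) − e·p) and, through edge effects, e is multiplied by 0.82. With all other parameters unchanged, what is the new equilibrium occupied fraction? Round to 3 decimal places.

Balance c(1−p*) = e gives e = 0.718×(1 − 0.18700) = 0.58373.
New p* = 0.831 − e/c = 0.831 − 0.47866/0.71800 = 0.16434.

0.164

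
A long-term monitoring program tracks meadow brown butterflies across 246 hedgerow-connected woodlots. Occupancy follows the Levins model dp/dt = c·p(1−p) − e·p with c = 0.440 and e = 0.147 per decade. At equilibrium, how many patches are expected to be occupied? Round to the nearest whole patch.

p* = 1 − e/c = 1 − 0.147/0.440 = 0.6659.
Expected occupied patches = N × p* = 246 × 0.6659 = 163.81 ≈ 164.

164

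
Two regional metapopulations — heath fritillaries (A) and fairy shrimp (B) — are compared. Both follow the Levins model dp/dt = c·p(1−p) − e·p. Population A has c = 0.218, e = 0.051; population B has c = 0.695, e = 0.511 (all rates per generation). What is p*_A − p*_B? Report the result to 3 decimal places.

A: p*_A = 1 − 0.051/0.218 = 0.7661.
B: p*_B = 1 − 0.511/0.695 = 0.2647.
p*_A − p*_B = 0.7661 − 0.2647 = 0.5013.

0.501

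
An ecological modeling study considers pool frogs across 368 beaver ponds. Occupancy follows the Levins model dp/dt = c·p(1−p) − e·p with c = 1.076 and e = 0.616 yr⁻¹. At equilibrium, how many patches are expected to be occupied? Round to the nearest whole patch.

157

p* = 1 − e/c = 1 − 0.616/1.076 = 0.4275.
Expected occupied patches = N × p* = 368 × 0.4275 = 157.32 ≈ 157.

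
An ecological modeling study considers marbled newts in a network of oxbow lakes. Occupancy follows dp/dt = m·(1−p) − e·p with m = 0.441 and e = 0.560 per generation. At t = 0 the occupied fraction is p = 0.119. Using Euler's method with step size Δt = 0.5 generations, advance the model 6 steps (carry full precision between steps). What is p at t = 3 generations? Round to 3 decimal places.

Update rule: p ← p + [m·(1−p) − e·p]·Δt with Δt = 0.5.
p: 0.11900 → 0.27994  (Δp = +0.16094)
p: 0.27994 → 0.36033  (Δp = +0.08039)
p: 0.36033 → 0.40048  (Δp = +0.04015)
p: 0.40048 → 0.42054  (Δp = +0.02006)
p: 0.42054 → 0.43056  (Δp = +0.01002)
p: 0.43056 → 0.43557  (Δp = +0.00500)

0.436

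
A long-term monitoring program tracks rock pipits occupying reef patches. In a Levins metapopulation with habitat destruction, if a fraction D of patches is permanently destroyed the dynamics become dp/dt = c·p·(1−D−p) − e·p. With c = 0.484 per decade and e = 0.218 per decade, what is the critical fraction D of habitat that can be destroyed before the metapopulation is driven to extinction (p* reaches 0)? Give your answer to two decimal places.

The nontrivial equilibrium is p* = (1−D) − e/c; extinction occurs when this hits zero.
So D_crit = 1 − e/c = 1 − 0.218/0.484 = 1 − 0.4504 = 0.5496.
Note this equals the original equilibrium occupancy — the Levins extinction-debt result.

0.55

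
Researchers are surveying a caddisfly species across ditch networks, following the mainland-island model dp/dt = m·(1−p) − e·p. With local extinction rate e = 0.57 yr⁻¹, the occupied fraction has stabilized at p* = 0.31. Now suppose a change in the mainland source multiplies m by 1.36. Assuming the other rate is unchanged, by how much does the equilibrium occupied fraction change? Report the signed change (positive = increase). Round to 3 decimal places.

0.069

Balance m(1−p*) = e·p* gives m = e·p*/(1−p*) = 0.57×0.31000/0.69000 = 0.25609.
New p* = m/(m+e) = 0.34828/(0.34828+0.57000) = 0.37927.
Δp* = 0.37927 − 0.31000 = +0.06927.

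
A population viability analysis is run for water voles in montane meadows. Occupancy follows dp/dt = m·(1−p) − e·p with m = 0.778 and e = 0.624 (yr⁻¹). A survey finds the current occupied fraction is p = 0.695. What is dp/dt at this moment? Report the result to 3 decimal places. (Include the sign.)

-0.196

Colonization term: m·(1−p) = 0.778×0.3050 = 0.23729.
Extinction term: e·p = 0.43368.
dp/dt = 0.23729 − 0.43368 = -0.19639.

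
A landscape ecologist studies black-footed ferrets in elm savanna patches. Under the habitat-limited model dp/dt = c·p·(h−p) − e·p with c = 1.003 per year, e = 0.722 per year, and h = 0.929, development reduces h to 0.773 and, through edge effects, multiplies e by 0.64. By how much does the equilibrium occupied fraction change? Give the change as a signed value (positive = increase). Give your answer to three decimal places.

Before: p* = h − e/c = 0.929 − 0.722/1.003 = 0.929 − 0.7198 = 0.2092.
After: c = 1.003, e = 0.46208, h = 0.773; p* = 0.773 − 0.46208/1.003 = 0.3123.
Δp* = 0.3123 − 0.2092 = +0.1031.

0.103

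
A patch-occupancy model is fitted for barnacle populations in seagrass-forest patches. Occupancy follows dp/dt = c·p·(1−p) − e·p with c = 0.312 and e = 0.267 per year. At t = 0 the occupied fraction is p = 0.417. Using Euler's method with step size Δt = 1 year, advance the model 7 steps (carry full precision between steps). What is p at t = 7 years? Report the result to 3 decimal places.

0.269

Update rule: p ← p + [c·p·(1−p) − e·p]·Δt with Δt = 1.
step 1: Δp = -0.03549, p = 0.38151
step 2: Δp = -0.02824, p = 0.35327
step 3: Δp = -0.02304, p = 0.33023
step 4: Δp = -0.01916, p = 0.31106
step 5: Δp = -0.01619, p = 0.29487
step 6: Δp = -0.01386, p = 0.28101
step 7: Δp = -0.01199, p = 0.26902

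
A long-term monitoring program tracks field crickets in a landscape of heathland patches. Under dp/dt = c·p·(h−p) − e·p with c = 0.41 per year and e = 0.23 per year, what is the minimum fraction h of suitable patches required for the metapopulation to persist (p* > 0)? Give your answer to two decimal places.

p* = h − e/c is positive only when h > e/c.
h_min = e/c = 0.23/0.41 = 0.5610.

0.56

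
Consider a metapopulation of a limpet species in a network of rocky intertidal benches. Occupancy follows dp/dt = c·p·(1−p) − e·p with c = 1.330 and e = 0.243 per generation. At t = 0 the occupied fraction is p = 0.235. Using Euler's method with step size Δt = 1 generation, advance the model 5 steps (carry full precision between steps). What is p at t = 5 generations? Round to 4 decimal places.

0.8172

Update rule: p ← p + [c·p·(1−p) − e·p]·Δt with Δt = 1.
step 1: Δp = +0.18200, p = 0.41700
step 2: Δp = +0.22201, p = 0.63900
step 3: Δp = +0.15152, p = 0.79053
step 4: Δp = +0.02814, p = 0.81867
step 5: Δp = -0.00150, p = 0.81717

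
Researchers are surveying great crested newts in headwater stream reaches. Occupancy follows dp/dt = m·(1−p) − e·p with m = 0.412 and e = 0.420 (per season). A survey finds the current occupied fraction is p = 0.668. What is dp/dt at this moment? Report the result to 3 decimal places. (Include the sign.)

Colonization term: m·(1−p) = 0.412×0.3320 = 0.13678.
Extinction term: e·p = 0.28056.
dp/dt = 0.13678 − 0.28056 = -0.14378.

-0.144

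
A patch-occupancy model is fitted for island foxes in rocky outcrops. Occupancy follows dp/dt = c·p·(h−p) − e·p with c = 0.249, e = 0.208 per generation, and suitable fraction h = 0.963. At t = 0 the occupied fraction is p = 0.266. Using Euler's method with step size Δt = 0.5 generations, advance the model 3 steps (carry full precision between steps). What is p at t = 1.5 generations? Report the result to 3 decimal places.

0.253

Update rule: p ← p + [c·p·(h−p) − e·p]·Δt with Δt = 0.5.
step 1: Δp = -0.00458, p = 0.26142
step 2: Δp = -0.00435, p = 0.25707
step 3: Δp = -0.00414, p = 0.25292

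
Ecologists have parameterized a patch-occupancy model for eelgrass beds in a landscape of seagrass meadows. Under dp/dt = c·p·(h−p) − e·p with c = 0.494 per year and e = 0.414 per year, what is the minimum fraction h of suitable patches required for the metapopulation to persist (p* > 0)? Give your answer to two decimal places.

p* = h − e/c is positive only when h > e/c.
h_min = e/c = 0.414/0.494 = 0.8381.

0.84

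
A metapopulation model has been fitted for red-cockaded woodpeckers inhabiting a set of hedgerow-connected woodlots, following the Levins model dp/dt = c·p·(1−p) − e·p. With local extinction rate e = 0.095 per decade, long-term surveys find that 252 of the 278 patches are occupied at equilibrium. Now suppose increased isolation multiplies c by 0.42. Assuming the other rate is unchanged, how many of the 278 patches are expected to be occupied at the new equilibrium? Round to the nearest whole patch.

216

Observed p* = 252/278 = 0.90647.
Balance c(1−p*) = e gives c = e/(1 − 0.90647) = 0.095/0.09353 = 1.01572.
New p* = 1 − e/c = 1 − 0.09500/0.42660 = 0.77731.
Expected occupied = 278 × 0.77731 = 216.09 ≈ 216.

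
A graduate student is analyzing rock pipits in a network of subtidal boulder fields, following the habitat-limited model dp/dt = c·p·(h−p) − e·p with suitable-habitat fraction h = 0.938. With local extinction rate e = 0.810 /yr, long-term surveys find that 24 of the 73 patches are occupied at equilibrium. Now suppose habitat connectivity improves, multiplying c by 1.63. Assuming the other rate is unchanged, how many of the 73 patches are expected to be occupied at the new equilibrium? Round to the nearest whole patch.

41

Observed p* = 24/73 = 0.32877.
Balance c(h−p*) = e gives c = e/(0.938 − 0.32877) = 0.810/0.60923 = 1.32955.
New p* = 0.938 − e/c = 0.938 − 0.81000/2.16717 = 0.56424.
Expected occupied = 73 × 0.56424 = 41.19 ≈ 41.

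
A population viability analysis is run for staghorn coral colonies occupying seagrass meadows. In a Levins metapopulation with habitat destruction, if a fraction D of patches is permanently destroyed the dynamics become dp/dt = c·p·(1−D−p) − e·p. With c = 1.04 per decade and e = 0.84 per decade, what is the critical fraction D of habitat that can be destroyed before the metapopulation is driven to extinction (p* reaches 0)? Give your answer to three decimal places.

0.192

The nontrivial equilibrium is p* = (1−D) − e/c; extinction occurs when this hits zero.
So D_crit = 1 − e/c = 1 − 0.84/1.04 = 1 − 0.8077 = 0.1923.
This equals the undisturbed p*, a classic result of Lande's extension.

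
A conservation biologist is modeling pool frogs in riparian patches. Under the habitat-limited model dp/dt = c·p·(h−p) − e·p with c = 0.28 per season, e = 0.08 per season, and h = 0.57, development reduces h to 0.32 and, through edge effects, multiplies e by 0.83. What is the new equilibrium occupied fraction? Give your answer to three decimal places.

0.083

Before: p* = h − e/c = 0.57 − 0.08/0.28 = 0.57 − 0.2857 = 0.2843.
After: c = 0.28, e = 0.0664, h = 0.32; p* = 0.32 − 0.0664/0.28 = 0.0829.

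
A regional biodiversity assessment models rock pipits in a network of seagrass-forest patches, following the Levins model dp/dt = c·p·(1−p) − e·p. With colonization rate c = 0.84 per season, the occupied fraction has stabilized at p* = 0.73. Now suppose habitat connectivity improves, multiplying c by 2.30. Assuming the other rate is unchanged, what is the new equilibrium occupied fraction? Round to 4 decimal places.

0.8826

Balance c(1−p*) = e gives e = 0.84×(1 − 0.73000) = 0.22680.
New p* = 1 − e/c = 1 − 0.22680/1.93200 = 0.88261.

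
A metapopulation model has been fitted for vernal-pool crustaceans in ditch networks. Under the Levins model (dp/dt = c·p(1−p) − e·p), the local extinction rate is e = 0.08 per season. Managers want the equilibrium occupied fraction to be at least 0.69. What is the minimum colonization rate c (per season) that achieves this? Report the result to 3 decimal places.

0.258

p* = 1 − e/c ≥ 0.69 requires e/c ≤ 0.3100, i.e. c ≥ e/0.3100.
c_min = 0.08/0.3100 = 0.2581.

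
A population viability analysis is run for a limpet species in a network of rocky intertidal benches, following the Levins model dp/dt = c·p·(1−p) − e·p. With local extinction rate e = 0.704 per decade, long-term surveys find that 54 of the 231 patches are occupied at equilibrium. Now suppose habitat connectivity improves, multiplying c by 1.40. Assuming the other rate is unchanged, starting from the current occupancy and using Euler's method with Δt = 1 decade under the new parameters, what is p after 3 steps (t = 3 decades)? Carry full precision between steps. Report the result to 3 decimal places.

0.402

Observed p* = 54/231 = 0.23377.
Balance c(1−p*) = e gives c = e/(1 − 0.23377) = 0.704/0.76623 = 0.91878.
Starting from p₀ = 0.23377; update p ← p + (dp/dt)·Δt with the new parameters.
p: 0.23377 → 0.29959  (Δp = +0.06583)
p: 0.29959 → 0.35859  (Δp = +0.05900)
p: 0.35859 → 0.40200  (Δp = +0.04340)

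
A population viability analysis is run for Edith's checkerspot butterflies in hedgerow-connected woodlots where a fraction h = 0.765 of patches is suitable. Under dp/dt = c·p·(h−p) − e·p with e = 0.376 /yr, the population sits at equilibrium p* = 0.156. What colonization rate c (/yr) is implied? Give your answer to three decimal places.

0.617

At equilibrium c(h−p*) = e, so c = e/(h−p*).
c = 0.376/(0.765 − 0.156) = 0.376/0.6090 = 0.6174.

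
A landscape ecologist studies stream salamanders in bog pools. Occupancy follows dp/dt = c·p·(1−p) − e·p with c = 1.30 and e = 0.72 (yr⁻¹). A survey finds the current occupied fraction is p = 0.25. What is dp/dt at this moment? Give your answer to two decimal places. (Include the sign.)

Colonization term: c·p·(1−p) = 1.30×0.25×0.7500 = 0.24375.
Extinction term: e·p = 0.18000.
dp/dt = 0.24375 − 0.18000 = 0.06375.

0.06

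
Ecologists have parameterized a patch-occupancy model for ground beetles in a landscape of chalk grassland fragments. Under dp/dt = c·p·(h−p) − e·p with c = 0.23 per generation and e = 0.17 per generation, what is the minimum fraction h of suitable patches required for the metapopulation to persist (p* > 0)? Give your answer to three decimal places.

p* = h − e/c is positive only when h > e/c.
h_min = e/c = 0.17/0.23 = 0.7391.

0.739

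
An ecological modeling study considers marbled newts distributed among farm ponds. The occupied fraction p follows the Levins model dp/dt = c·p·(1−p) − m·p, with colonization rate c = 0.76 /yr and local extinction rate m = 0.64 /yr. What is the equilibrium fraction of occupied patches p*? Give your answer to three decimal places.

0.158

Setting dp/dt = 0 and dividing through by p* gives c·(1−p*) = m.
So p* = 1 − m/c = 1 − 0.64/0.76 = 1 − 0.8421 = 0.1579.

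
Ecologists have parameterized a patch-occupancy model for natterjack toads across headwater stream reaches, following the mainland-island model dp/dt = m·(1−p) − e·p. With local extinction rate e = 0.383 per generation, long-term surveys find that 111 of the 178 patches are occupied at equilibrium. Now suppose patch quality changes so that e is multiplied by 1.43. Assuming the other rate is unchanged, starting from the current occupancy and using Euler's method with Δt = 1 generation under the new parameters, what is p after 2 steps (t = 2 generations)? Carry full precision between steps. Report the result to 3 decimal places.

Observed p* = 111/178 = 0.62360.
Balance m(1−p*) = e·p* gives m = e·p*/(1−p*) = 0.383×0.62360/0.37640 = 0.63452.
Starting from p₀ = 0.62360; update p ← p + (dp/dt)·Δt with the new parameters.
step 1: Δp = -0.10270, p = 0.52090
step 2: Δp = +0.01871, p = 0.53961

0.540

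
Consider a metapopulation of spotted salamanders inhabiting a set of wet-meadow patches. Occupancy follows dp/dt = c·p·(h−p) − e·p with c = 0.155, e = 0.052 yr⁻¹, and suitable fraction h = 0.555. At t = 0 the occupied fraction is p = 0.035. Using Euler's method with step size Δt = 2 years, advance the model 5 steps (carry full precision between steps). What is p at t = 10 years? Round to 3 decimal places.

0.046

Update rule: p ← p + [c·p·(h−p) − e·p]·Δt with Δt = 2.
  1  |  dp/dt·Δt = +0.002002  |  p_1 = 0.037002
  2  |  dp/dt·Δt = +0.002094  |  p_2 = 0.039096
  3  |  dp/dt·Δt = +0.002187  |  p_3 = 0.041282
  4  |  dp/dt·Δt = +0.002281  |  p_4 = 0.043563
  5  |  dp/dt·Δt = +0.002376  |  p_5 = 0.045939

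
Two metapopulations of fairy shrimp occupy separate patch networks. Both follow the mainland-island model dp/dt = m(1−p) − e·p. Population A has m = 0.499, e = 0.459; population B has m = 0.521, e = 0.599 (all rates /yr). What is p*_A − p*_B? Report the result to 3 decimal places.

0.056

A: p*_A = m/(m+e) = 0.499/0.9580 = 0.5209.
B: p*_B = 0.521/1.1200 = 0.4652.
p*_A − p*_B = 0.5209 − 0.4652 = 0.0557.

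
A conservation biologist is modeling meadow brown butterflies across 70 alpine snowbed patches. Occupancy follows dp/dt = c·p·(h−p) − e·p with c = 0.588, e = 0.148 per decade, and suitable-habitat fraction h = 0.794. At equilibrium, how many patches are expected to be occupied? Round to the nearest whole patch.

p* = h − e/c = 0.794 − 0.2517 = 0.5423.
Expected occupied patches = N × p* = 70 × 0.5423 = 37.96 ≈ 38.

38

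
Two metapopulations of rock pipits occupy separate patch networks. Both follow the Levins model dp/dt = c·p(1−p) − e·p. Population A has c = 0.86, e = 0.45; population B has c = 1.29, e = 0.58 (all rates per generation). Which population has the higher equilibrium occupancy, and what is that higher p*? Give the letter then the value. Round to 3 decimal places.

B, 0.550

A: p*_A = 1 − 0.45/0.86 = 0.4767.
B: p*_B = 1 − 0.58/1.29 = 0.5504.
B is higher at 0.5504.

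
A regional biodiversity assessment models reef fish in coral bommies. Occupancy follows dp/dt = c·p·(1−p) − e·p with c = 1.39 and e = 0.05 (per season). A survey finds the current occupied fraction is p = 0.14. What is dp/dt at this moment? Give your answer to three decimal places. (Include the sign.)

0.160

Colonization term: c·p·(1−p) = 1.39×0.14×0.8600 = 0.16736.
Extinction term: e·p = 0.00700.
dp/dt = 0.16736 − 0.00700 = 0.16036.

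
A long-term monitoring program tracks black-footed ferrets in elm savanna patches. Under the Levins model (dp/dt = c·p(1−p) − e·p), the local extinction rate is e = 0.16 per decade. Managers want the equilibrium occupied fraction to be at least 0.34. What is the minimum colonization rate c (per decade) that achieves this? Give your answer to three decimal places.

p* = 1 − e/c ≥ 0.34 requires e/c ≤ 0.6600, i.e. c ≥ e/0.6600.
c_min = 0.16/0.6600 = 0.2424.

0.242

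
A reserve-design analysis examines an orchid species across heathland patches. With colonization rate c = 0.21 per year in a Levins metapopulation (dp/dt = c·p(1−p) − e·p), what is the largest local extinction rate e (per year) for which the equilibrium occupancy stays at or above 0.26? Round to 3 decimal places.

0.155

1 − e/c ≥ 0.26 ⇒ e ≤ c(1 − 0.26) = 0.21 × 0.7400.
e_max = 0.1554.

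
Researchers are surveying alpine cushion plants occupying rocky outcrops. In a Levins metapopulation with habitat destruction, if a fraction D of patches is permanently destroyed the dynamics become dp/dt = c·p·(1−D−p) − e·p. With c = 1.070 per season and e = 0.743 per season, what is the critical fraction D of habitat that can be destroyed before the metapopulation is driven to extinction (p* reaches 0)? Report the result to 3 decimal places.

The nontrivial equilibrium is p* = (1−D) − e/c; extinction occurs when this hits zero.
So D_crit = 1 − e/c = 1 − 0.743/1.070 = 1 − 0.6944 = 0.3056.
This equals the undisturbed p*, a classic result of Lande's extension.

0.306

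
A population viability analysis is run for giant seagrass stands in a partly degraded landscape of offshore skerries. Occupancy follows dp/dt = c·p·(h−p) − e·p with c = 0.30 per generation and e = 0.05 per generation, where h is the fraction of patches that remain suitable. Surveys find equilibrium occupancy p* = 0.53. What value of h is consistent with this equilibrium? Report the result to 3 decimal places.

At equilibrium c(h−p*) = e, so h = p* + e/c.
h = 0.53 + 0.05/0.30 = 0.53 + 0.1667 = 0.6967.

0.697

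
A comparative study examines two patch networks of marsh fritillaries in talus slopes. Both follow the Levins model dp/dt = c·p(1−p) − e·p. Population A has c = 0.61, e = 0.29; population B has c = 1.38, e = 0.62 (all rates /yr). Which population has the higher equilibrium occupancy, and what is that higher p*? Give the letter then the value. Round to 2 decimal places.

A: p*_A = 1 − 0.29/0.61 = 0.5246.
B: p*_B = 1 − 0.62/1.38 = 0.5507.
B is higher at 0.5507.

B, 0.55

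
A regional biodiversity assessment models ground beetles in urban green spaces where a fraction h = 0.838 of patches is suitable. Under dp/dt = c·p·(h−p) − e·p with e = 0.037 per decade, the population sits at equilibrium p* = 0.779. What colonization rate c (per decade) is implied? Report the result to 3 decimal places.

At equilibrium c(h−p*) = e, so c = e/(h−p*).
c = 0.037/(0.838 − 0.779) = 0.037/0.0590 = 0.6271.

0.627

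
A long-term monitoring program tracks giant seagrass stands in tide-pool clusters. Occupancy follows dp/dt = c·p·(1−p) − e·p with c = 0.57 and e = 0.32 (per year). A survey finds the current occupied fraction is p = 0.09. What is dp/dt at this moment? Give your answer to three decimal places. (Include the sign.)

Colonization term: c·p·(1−p) = 0.57×0.09×0.9100 = 0.04668.
Extinction term: e·p = 0.02880.
dp/dt = 0.04668 − 0.02880 = 0.01788.

0.018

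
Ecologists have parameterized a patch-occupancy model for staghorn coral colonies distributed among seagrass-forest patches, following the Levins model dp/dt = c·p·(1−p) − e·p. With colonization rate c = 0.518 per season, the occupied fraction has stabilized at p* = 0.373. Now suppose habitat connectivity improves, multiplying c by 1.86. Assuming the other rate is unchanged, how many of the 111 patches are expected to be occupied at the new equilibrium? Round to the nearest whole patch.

Balance c(1−p*) = e gives e = 0.518×(1 − 0.37300) = 0.32479.
New p* = 1 − e/c = 1 − 0.32479/0.96348 = 0.66290.
Expected occupied = 111 × 0.66290 = 73.58 ≈ 74.

74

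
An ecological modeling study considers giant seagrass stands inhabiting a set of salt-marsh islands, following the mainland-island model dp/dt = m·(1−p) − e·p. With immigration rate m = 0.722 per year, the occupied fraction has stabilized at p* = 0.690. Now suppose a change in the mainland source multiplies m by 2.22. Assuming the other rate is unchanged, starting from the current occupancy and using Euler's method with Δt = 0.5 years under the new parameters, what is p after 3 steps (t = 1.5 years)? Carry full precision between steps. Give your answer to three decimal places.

Balance m(1−p*) = e·p* gives e = m(1−p*)/p* = 0.722×0.31000/0.69000 = 0.32438.
Starting from p₀ = 0.69000; update p ← p + (dp/dt)·Δt with the new parameters.
p: 0.69000 → 0.82653  (Δp = +0.13653)
p: 0.82653 → 0.83150  (Δp = +0.00497)
p: 0.83150 → 0.83168  (Δp = +0.00018)

0.832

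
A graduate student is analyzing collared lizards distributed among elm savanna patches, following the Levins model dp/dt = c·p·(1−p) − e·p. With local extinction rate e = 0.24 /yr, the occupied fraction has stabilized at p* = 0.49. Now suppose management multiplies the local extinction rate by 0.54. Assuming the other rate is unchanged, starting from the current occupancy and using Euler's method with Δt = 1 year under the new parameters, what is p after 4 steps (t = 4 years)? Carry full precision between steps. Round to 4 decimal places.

0.6563

Balance c(1−p*) = e gives c = e/(1 − 0.49000) = 0.24/0.51000 = 0.47059.
Starting from p₀ = 0.49000; update p ← p + (dp/dt)·Δt with the new parameters.
p: 0.49000 → 0.54410  (Δp = +0.05410)
p: 0.54410 → 0.59031  (Δp = +0.04622)
p: 0.59031 → 0.62762  (Δp = +0.03730)
p: 0.62762 → 0.65626  (Δp = +0.02864)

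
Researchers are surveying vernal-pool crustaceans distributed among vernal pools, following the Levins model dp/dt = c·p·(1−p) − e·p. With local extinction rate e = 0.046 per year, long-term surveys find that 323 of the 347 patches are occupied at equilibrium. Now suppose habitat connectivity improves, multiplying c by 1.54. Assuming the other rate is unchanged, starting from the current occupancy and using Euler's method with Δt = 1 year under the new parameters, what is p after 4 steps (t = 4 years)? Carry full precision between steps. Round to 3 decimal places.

0.955

Observed p* = 323/347 = 0.93084.
Balance c(1−p*) = e gives c = e/(1 − 0.93084) = 0.046/0.06916 = 0.66508.
Starting from p₀ = 0.93084; update p ← p + (dp/dt)·Δt with the new parameters.
p: 0.93084 → 0.95396  (Δp = +0.02312)
p: 0.95396 → 0.95506  (Δp = +0.00110)
p: 0.95506 → 0.95509  (Δp = +0.00003)
p: 0.95509 → 0.95509  (Δp = +0.00000)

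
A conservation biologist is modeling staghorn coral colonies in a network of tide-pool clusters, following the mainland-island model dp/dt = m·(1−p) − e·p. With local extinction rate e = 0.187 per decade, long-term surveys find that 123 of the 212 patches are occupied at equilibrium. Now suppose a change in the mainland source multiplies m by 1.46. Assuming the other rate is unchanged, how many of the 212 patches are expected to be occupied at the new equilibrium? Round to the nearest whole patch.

142

Observed p* = 123/212 = 0.58019.
Balance m(1−p*) = e·p* gives m = e·p*/(1−p*) = 0.187×0.58019/0.41981 = 0.25844.
New p* = m/(m+e) = 0.37732/(0.37732+0.18700) = 0.66863.
Expected occupied = 212 × 0.66863 = 141.75 ≈ 142.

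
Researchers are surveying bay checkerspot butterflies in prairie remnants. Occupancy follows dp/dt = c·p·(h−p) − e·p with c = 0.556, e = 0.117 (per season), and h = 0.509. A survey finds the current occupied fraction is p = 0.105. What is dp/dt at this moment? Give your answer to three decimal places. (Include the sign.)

0.011

Colonization term: c·p·(h−p) = 0.556×0.105×0.4040 = 0.02359.
Extinction term: e·p = 0.01229.
dp/dt = 0.02359 − 0.01229 = 0.01130.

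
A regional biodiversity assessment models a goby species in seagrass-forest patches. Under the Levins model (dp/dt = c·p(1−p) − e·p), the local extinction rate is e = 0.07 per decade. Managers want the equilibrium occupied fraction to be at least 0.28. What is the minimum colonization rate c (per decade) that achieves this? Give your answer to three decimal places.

0.097

p* = 1 − e/c ≥ 0.28 requires e/c ≤ 0.7200, i.e. c ≥ e/0.7200.
c_min = 0.07/0.7200 = 0.0972.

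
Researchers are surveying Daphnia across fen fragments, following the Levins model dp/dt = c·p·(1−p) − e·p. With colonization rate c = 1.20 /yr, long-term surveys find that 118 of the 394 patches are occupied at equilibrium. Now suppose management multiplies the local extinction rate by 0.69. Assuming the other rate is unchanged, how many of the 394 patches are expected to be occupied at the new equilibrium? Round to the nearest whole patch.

Observed p* = 118/394 = 0.29949.
Balance c(1−p*) = e gives e = 1.20×(1 − 0.29949) = 0.84061.
New p* = 1 − e/c = 1 − 0.58002/1.20000 = 0.51665.
Expected occupied = 394 × 0.51665 = 203.56 ≈ 204.

204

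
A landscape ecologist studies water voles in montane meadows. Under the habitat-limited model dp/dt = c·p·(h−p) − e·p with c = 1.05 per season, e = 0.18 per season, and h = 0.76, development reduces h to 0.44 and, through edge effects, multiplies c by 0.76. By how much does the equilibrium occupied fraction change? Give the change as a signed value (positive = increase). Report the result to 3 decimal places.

-0.374

Before: p* = h − e/c = 0.76 − 0.18/1.05 = 0.76 − 0.1714 = 0.5886.
After: c = 0.798, e = 0.18, h = 0.44; p* = 0.44 − 0.18/0.798 = 0.2144.
Δp* = 0.2144 − 0.5886 = -0.3741.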